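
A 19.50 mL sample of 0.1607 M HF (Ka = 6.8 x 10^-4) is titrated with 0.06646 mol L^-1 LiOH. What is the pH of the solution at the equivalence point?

n(HF) = 0.1607 x 0.01950 = 0.003134 mol; V(LiOH) at equivalence = 0.003134/0.06646 = 0.04715 L.
At equivalence all the acid is converted to F-; total volume = 0.01950 + 0.04715 = 0.06665 L, so [F-] = 0.003134/0.06665 = 0.04702 M.
Kb = Kw/Ka = 1.0e-14 / 6.8 x 10^-4 = 1.47e-11.
[OH^-] = sqrt(Kb x [F-]) = sqrt(1.47e-11 x 0.04702) = 8.32e-7 M.
pOH = 6.08, so pH = 14.00 - 6.08 = 7.92.

7.92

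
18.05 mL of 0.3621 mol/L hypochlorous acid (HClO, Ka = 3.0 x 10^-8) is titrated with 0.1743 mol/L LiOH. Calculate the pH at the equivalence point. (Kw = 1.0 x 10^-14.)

10.30

n(HClO) = 0.3621 x 0.01805 = 0.006536 mol; V(LiOH) at equivalence = 0.006536/0.1743 = 0.03750 L.
At equivalence all the acid is converted to ClO-; total volume = 0.01805 + 0.03750 = 0.05555 L, so [ClO-] = 0.006536/0.05555 = 0.1177 M.
Kb = Kw/Ka = 1.0e-14 / 3.0 x 10^-8 = 3.33e-7.
[OH^-] = sqrt(Kb x [ClO-]) = sqrt(3.33e-7 x 0.1177) = 0.000198 M.
pOH = 3.70, so pH = 14.00 - 3.70 = 10.30.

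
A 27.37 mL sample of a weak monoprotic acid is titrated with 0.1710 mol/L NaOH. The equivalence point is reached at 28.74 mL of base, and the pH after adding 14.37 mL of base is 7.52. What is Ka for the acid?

14.37 mL is half of the equivalence volume, so this is the half-equivalence point where [HA] = [A^-].
At half-equivalence pH = pKa, so pKa = 7.52.
Ka = 10^(-7.52) = 3.0 x 10^-8.

3.0 x 10^-8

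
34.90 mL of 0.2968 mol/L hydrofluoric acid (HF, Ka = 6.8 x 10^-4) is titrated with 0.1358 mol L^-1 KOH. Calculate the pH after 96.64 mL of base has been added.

12.32

n(acid) = 0.2968 x 0.03490 = 0.01036 mol; n(KOH) added = 0.1358 x 0.09664 = 0.01312 mol.
Base is in excess by 0.01312 - 0.01036 = 0.002765 mol in a total volume of 0.1315 L.
[OH^-] = 0.002765/0.1315 = 0.02102 M, so pOH = 1.68 and pH = 14.00 - 1.68 = 12.32.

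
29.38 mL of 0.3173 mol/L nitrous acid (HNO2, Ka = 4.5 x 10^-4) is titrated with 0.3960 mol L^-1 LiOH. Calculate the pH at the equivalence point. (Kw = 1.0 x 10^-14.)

8.30

n(HNO2) = 0.3173 x 0.02938 = 0.009322 mol; V(LiOH) at equivalence = 0.009322/0.3960 = 0.02354 L.
At equivalence all the acid is converted to NO2-; total volume = 0.02938 + 0.02354 = 0.05292 L, so [NO2-] = 0.009322/0.05292 = 0.1762 M.
Kb = Kw/Ka = 1.0e-14 / 4.5 x 10^-4 = 2.22e-11.
[OH^-] = sqrt(Kb x [NO2-]) = sqrt(2.22e-11 x 0.1762) = 1.98e-6 M.
pOH = 5.70, so pH = 14.00 - 5.70 = 8.30.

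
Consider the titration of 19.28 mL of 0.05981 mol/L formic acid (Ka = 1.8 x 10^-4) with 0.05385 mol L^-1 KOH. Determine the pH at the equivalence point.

n(HCOOH) = 0.05981 x 0.01928 = 0.001153 mol; V(KOH) at equivalence = 0.001153/0.05385 = 0.02141 L.
At equivalence all the acid is converted to HCOO-; total volume = 0.01928 + 0.02141 = 0.04069 L, so [HCOO-] = 0.001153/0.04069 = 0.02834 M.
Kb = Kw/Ka = 1.0e-14 / 1.8 x 10^-4 = 5.56e-11.
[OH^-] = sqrt(Kb x [HCOO-]) = sqrt(5.56e-11 x 0.02834) = 1.25e-6 M.
pOH = 5.90, so pH = 14.00 - 5.90 = 8.10.

8.10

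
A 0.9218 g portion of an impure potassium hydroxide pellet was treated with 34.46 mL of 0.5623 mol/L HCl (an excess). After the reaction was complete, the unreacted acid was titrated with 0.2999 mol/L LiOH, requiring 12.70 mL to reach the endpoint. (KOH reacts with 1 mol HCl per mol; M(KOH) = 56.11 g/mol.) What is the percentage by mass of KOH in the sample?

Total n(HCl) added = 0.5623 x 0.03446 = 0.01938 mol.
n(LiOH) used = 0.2999 x 0.01270 = 0.003809 mol, which equals the excess n(HCl).
So n(HCl) consumed by the sample = 0.01938 - 0.003809 = 0.01557 mol.
n(KOH) = 0.01557 / 1 = 0.01557 mol.
mass KOH = 0.01557 x 56.11 = 0.8735 g, so %KOH = 0.8735/0.9218 x 100 = 94.8%.

94.8%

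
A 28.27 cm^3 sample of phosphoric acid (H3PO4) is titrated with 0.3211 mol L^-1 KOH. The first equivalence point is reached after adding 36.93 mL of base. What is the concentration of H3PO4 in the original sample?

0.419 M

n(KOH) = 0.3211 x 0.03693 = 0.01186 mol.
At the first equivalence point, 1 mol OH^- react per mol H3PO4, so n(H3PO4) = 0.01186 / 1 = 0.01186 mol.
[H3PO4] = 0.01186 / 0.02827 L = 0.419 M.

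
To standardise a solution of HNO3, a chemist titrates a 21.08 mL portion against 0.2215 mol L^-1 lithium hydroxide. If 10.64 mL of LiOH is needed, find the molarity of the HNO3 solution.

n(LiOH) delivered = 0.2215 x 0.01064 = 0.002357 mol.
For a 1:1 reaction, n(HNO3) = 0.002357 mol.
[HNO3] = 0.002357 mol / 0.02108 L = 0.112 M.

0.112 M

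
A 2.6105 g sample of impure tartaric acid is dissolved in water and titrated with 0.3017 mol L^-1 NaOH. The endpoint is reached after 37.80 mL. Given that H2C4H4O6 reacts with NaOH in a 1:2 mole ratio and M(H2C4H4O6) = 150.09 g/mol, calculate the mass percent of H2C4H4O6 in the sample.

32.8%

n(NaOH) = 0.3017 x 0.03780 = 0.01140 mol.
n(H2C4H4O6) = 0.01140 / 2 = 0.005702 mol.
mass of H2C4H4O6 = 0.005702 x 150.09 = 0.8558 g.
% purity = 0.8558 / 2.6105 x 100 = 32.8%.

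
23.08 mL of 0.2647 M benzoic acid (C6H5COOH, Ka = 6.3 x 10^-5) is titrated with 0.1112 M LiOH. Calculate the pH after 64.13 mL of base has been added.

12.07

n(acid) = 0.2647 x 0.02308 = 0.006109 mol; n(LiOH) added = 0.1112 x 0.06413 = 0.007131 mol.
Base is in excess by 0.007131 - 0.006109 = 0.001022 mol in a total volume of 0.08721 L.
[OH^-] = 0.001022/0.08721 = 0.01172 M, so pOH = 1.93 and pH = 14.00 - 1.93 = 12.07.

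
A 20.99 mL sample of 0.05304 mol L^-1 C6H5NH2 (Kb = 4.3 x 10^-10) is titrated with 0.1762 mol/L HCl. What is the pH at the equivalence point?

n(C6H5NH2) = 0.05304 x 0.02099 = 0.001113 mol; V(HCl) at equivalence = 0.001113/0.1762 = 0.006318 L.
At equivalence the base is fully converted to C6H5NH3+; total volume = 0.02731 L, so [C6H5NH3+] = 0.001113/0.02731 = 0.04077 M.
Ka(C6H5NH3+) = Kw/Kb = 1.0e-14 / 4.3 x 10^-10 = 2.33e-5.
[H^+] = sqrt(Ka x [C6H5NH3+]) = sqrt(2.33e-5 x 0.04077) = 0.000974 M.
pH = -log(0.000974) = 3.01.

3.01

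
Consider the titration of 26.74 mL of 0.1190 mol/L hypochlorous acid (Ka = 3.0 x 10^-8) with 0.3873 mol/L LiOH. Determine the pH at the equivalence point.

n(HClO) = 0.1190 x 0.02674 = 0.003182 mol; V(LiOH) at equivalence = 0.003182/0.3873 = 0.008216 L.
At equivalence all the acid is converted to ClO-; total volume = 0.02674 + 0.008216 = 0.03496 L, so [ClO-] = 0.003182/0.03496 = 0.09103 M.
Kb = Kw/Ka = 1.0e-14 / 3.0 x 10^-8 = 3.33e-7.
[OH^-] = sqrt(Kb x [ClO-]) = sqrt(3.33e-7 x 0.09103) = 0.000174 M.
pOH = 3.76, so pH = 14.00 - 3.76 = 10.24.

10.24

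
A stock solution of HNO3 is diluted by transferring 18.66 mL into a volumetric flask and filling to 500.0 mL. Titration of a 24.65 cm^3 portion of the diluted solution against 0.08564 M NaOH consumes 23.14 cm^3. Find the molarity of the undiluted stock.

2.15 M

n(NaOH) = 0.08564 x 0.02314 = 0.001982 mol.
n(HNO3) in the aliquot = 0.001982 mol.
[diluted HNO3] = 0.001982 / 0.02465 = 0.08039 M.
Dilution factor = 500.0/18.66 = 26.80, so [stock] = 0.08039 x 26.80 = 2.15 M.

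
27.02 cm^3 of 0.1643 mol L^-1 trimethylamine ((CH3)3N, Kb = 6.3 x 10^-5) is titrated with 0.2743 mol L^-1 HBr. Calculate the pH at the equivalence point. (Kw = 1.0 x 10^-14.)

n((CH3)3N) = 0.1643 x 0.02702 = 0.004439 mol; V(HBr) at equivalence = 0.004439/0.2743 = 0.01618 L.
At equivalence the base is fully converted to (CH3)3NH+; total volume = 0.04320 L, so [(CH3)3NH+] = 0.004439/0.04320 = 0.1028 M.
Ka((CH3)3NH+) = Kw/Kb = 1.0e-14 / 6.3 x 10^-5 = 1.59e-10.
[H^+] = sqrt(Ka x [(CH3)3NH+]) = sqrt(1.59e-10 x 0.1028) = 4.04e-6 M.
pH = -log(4.04e-6) = 5.39.

5.39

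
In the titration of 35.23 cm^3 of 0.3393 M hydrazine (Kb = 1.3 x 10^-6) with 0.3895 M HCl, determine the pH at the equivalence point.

n(N2H4) = 0.3393 x 0.03523 = 0.01195 mol; V(HCl) at equivalence = 0.01195/0.3895 = 0.03069 L.
At equivalence the base is fully converted to N2H5+; total volume = 0.06592 L, so [N2H5+] = 0.01195/0.06592 = 0.1813 M.
Ka(N2H5+) = Kw/Kb = 1.0e-14 / 1.3 x 10^-6 = 7.69e-9.
[H^+] = sqrt(Ka x [N2H5+]) = sqrt(7.69e-9 x 0.1813) = 3.73e-5 M.
pH = -log(3.73e-5) = 4.43.

4.43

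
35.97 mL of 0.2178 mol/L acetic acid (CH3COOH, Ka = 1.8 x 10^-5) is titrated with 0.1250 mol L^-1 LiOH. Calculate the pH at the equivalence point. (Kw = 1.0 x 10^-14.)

n(CH3COOH) = 0.2178 x 0.03597 = 0.007834 mol; V(LiOH) at equivalence = 0.007834/0.1250 = 0.06267 L.
At equivalence all the acid is converted to CH3COO-; total volume = 0.03597 + 0.06267 = 0.09864 L, so [CH3COO-] = 0.007834/0.09864 = 0.07942 M.
Kb = Kw/Ka = 1.0e-14 / 1.8 x 10^-5 = 5.56e-10.
[OH^-] = sqrt(Kb x [CH3COO-]) = sqrt(5.56e-10 x 0.07942) = 6.64e-6 M.
pOH = 5.18, so pH = 14.00 - 5.18 = 8.82.

8.82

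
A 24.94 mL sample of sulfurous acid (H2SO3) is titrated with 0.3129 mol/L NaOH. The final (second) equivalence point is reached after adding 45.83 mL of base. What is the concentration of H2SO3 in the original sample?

0.287 M

n(NaOH) = 0.3129 x 0.04583 = 0.01434 mol.
At the final (second) equivalence point, 2 mol OH^- react per mol H2SO3, so n(H2SO3) = 0.01434 / 2 = 0.007170 mol.
[H2SO3] = 0.007170 / 0.02494 L = 0.287 M.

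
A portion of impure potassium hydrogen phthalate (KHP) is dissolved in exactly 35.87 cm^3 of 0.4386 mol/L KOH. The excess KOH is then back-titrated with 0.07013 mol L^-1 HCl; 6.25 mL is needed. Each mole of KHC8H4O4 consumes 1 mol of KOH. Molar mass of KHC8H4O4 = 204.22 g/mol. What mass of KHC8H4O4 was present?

3.12 g

Total n(KOH) added = 0.4386 x 0.03587 = 0.01573 mol.
n(HCl) used = 0.07013 x 0.006250 = 0.0004383 mol, which equals the excess n(KOH).
So n(KOH) consumed by the sample = 0.01573 - 0.0004383 = 0.01529 mol.
n(KHC8H4O4) = 0.01529 / 1 = 0.01529 mol.
mass = 0.01529 mol x 204.22 g/mol = 3.12 g.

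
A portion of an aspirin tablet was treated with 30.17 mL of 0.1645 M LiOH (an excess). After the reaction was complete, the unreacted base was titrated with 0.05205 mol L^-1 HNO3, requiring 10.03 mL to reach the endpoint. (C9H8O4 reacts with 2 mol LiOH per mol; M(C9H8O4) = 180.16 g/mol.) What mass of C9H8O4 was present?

Total n(LiOH) added = 0.1645 x 0.03017 = 0.004963 mol.
n(HNO3) used = 0.05205 x 0.01003 = 0.0005221 mol, which equals the excess n(LiOH).
So n(LiOH) consumed by the sample = 0.004963 - 0.0005221 = 0.004441 mol.
n(C9H8O4) = 0.004441 / 2 = 0.002220 mol.
mass = 0.002220 mol x 180.16 g/mol = 0.400 g.

0.400 g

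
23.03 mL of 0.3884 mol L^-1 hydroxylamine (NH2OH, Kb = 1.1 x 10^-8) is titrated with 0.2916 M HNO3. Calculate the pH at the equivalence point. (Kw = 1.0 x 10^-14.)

3.41

n(NH2OH) = 0.3884 x 0.02303 = 0.008945 mol; V(HNO3) at equivalence = 0.008945/0.2916 = 0.03068 L.
At equivalence the base is fully converted to NH3OH+; total volume = 0.05371 L, so [NH3OH+] = 0.008945/0.05371 = 0.1666 M.
Ka(NH3OH+) = Kw/Kb = 1.0e-14 / 1.1 x 10^-8 = 9.09e-7.
[H^+] = sqrt(Ka x [NH3OH+]) = sqrt(9.09e-7 x 0.1666) = 0.000389 M.
pH = -log(0.000389) = 3.41.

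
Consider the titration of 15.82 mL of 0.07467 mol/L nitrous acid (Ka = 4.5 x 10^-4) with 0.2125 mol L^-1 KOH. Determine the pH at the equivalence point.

n(HNO2) = 0.07467 x 0.01582 = 0.001181 mol; V(KOH) at equivalence = 0.001181/0.2125 = 0.005559 L.
At equivalence all the acid is converted to NO2-; total volume = 0.01582 + 0.005559 = 0.02138 L, so [NO2-] = 0.001181/0.02138 = 0.05525 M.
Kb = Kw/Ka = 1.0e-14 / 4.5 x 10^-4 = 2.22e-11.
[OH^-] = sqrt(Kb x [NO2-]) = sqrt(2.22e-11 x 0.05525) = 1.11e-6 M.
pOH = 5.96, so pH = 14.00 - 5.96 = 8.04.

8.04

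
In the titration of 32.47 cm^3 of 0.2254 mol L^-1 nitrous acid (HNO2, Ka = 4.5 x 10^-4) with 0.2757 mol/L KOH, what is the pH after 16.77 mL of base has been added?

Initial n(HNO2) = 0.2254 x 0.03247 = 0.007319 mol.
n(KOH) added = 0.2757 x 0.01677 = 0.004623 mol, converting that many moles of HNO2 to NO2-.
Remaining n(HNO2) = 0.002695 mol; n(NO2-) = 0.004623 mol.
By Henderson-Hasselbalch, pH = pKa + log([A^-]/[HA]) = 3.35 + log(0.004623/0.002695) = 3.35 + (+0.23) = 3.58.

3.58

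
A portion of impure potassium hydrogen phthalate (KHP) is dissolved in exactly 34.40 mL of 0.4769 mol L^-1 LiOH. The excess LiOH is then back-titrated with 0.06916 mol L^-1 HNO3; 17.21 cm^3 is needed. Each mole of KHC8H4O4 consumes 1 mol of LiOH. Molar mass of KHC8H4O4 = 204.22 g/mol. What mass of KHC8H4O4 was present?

Total n(LiOH) added = 0.4769 x 0.03440 = 0.01641 mol.
n(HNO3) used = 0.06916 x 0.01721 = 0.001190 mol, which equals the excess n(LiOH).
So n(LiOH) consumed by the sample = 0.01641 - 0.001190 = 0.01522 mol.
n(KHC8H4O4) = 0.01522 / 1 = 0.01522 mol.
mass = 0.01522 mol x 204.22 g/mol = 3.11 g.

3.11 g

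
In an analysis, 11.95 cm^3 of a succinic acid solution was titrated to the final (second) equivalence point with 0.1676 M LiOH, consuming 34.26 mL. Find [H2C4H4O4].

0.240 M

n(LiOH) = 0.1676 x 0.03426 = 0.005742 mol.
At the final (second) equivalence point, 2 mol OH^- react per mol H2C4H4O4, so n(H2C4H4O4) = 0.005742 / 2 = 0.002871 mol.
[H2C4H4O4] = 0.002871 / 0.01195 L = 0.240 M.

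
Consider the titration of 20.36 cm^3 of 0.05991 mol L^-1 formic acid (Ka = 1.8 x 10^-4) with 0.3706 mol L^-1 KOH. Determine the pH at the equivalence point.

n(HCOOH) = 0.05991 x 0.02036 = 0.001220 mol; V(KOH) at equivalence = 0.001220/0.3706 = 0.003291 L.
At equivalence all the acid is converted to HCOO-; total volume = 0.02036 + 0.003291 = 0.02365 L, so [HCOO-] = 0.001220/0.02365 = 0.05157 M.
Kb = Kw/Ka = 1.0e-14 / 1.8 x 10^-4 = 5.56e-11.
[OH^-] = sqrt(Kb x [HCOO-]) = sqrt(5.56e-11 x 0.05157) = 1.69e-6 M.
pOH = 5.77, so pH = 14.00 - 5.77 = 8.23.

8.23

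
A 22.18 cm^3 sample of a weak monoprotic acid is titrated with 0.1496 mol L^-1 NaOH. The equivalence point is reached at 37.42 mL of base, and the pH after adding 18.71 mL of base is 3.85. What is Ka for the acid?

1.4 x 10^-4

18.71 mL is half of the equivalence volume, so this is the half-equivalence point where [HA] = [A^-].
At half-equivalence pH = pKa, so pKa = 3.85.
Ka = 10^(-3.85) = 1.4 x 10^-4.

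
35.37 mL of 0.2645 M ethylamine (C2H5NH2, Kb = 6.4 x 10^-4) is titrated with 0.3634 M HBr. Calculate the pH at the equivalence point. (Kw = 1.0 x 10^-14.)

5.81

n(C2H5NH2) = 0.2645 x 0.03537 = 0.009355 mol; V(HBr) at equivalence = 0.009355/0.3634 = 0.02574 L.
At equivalence the base is fully converted to C2H5NH3+; total volume = 0.06111 L, so [C2H5NH3+] = 0.009355/0.06111 = 0.1531 M.
Ka(C2H5NH3+) = Kw/Kb = 1.0e-14 / 6.4 x 10^-4 = 1.56e-11.
[H^+] = sqrt(Ka x [C2H5NH3+]) = sqrt(1.56e-11 x 0.1531) = 1.55e-6 M.
pH = -log(1.55e-6) = 5.81.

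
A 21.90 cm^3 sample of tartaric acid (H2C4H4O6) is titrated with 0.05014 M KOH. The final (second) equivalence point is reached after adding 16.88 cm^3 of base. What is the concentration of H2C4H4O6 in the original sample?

n(KOH) = 0.05014 x 0.01688 = 0.0008464 mol.
At the final (second) equivalence point, 2 mol OH^- react per mol H2C4H4O6, so n(H2C4H4O6) = 0.0008464 / 2 = 0.0004232 mol.
[H2C4H4O6] = 0.0004232 / 0.02190 L = 0.0193 M.

0.0193 M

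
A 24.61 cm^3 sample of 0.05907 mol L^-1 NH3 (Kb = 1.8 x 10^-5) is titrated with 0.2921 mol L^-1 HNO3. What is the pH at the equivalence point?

n(NH3) = 0.05907 x 0.02461 = 0.001454 mol; V(HNO3) at equivalence = 0.001454/0.2921 = 0.004977 L.
At equivalence the base is fully converted to NH4+; total volume = 0.02959 L, so [NH4+] = 0.001454/0.02959 = 0.04913 M.
Ka(NH4+) = Kw/Kb = 1.0e-14 / 1.8 x 10^-5 = 5.56e-10.
[H^+] = sqrt(Ka x [NH4+]) = sqrt(5.56e-10 x 0.04913) = 5.22e-6 M.
pH = -log(5.22e-6) = 5.28.

5.28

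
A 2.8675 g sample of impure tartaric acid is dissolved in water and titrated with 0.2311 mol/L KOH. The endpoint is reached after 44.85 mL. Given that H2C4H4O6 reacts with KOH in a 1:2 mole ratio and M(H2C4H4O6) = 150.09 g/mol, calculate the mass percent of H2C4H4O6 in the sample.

27.1%

n(KOH) = 0.2311 x 0.04485 = 0.01036 mol.
n(H2C4H4O6) = 0.01036 / 2 = 0.005182 mol.
mass of H2C4H4O6 = 0.005182 x 150.09 = 0.7778 g.
% purity = 0.7778 / 2.8675 x 100 = 27.1%.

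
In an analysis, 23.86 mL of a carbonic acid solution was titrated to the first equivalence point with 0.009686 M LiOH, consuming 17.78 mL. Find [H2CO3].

n(LiOH) = 0.009686 x 0.01778 = 0.0001722 mol.
At the first equivalence point, 1 mol OH^- react per mol H2CO3, so n(H2CO3) = 0.0001722 / 1 = 0.0001722 mol.
[H2CO3] = 0.0001722 / 0.02386 L = 0.00722 M.

0.00722 M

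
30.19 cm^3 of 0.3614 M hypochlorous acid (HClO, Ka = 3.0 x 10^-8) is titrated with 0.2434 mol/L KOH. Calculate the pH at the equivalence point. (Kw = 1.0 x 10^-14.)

n(HClO) = 0.3614 x 0.03019 = 0.01091 mol; V(KOH) at equivalence = 0.01091/0.2434 = 0.04483 L.
At equivalence all the acid is converted to ClO-; total volume = 0.03019 + 0.04483 = 0.07502 L, so [ClO-] = 0.01091/0.07502 = 0.1454 M.
Kb = Kw/Ka = 1.0e-14 / 3.0 x 10^-8 = 3.33e-7.
[OH^-] = sqrt(Kb x [ClO-]) = sqrt(3.33e-7 x 0.1454) = 0.000220 M.
pOH = 3.66, so pH = 14.00 - 3.66 = 10.34.

10.34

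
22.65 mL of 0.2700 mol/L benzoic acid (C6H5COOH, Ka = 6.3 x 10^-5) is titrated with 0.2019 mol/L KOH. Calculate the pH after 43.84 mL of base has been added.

n(acid) = 0.2700 x 0.02265 = 0.006116 mol; n(KOH) added = 0.2019 x 0.04384 = 0.008851 mol.
Base is in excess by 0.008851 - 0.006116 = 0.002736 mol in a total volume of 0.06649 L.
[OH^-] = 0.002736/0.06649 = 0.04115 M, so pOH = 1.39 and pH = 14.00 - 1.39 = 12.61.

12.61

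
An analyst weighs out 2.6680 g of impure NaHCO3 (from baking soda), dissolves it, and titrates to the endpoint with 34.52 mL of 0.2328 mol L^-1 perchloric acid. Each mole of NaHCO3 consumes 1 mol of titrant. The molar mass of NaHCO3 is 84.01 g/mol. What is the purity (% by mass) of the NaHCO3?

25.3%

n(HClO4) = 0.2328 x 0.03452 = 0.008036 mol.
n(NaHCO3) = 0.008036 / 1 = 0.008036 mol.
mass of NaHCO3 = 0.008036 x 84.01 = 0.6751 g.
% purity = 0.6751 / 2.6680 x 100 = 25.3%.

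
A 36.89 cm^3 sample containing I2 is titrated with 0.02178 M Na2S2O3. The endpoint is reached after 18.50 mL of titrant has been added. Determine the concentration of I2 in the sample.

0.00546 M

n(Na2S2O3) = 0.02178 x 0.01850 = 0.0004029 mol.
From the balanced equation, 2 mol Na2S2O3 reacts with 1 mol I2, so n(I2) = 0.0004029 x 1/2 = 0.0002015 mol.
[I2] = 0.0002015 / 0.03689 L = 0.00546 M.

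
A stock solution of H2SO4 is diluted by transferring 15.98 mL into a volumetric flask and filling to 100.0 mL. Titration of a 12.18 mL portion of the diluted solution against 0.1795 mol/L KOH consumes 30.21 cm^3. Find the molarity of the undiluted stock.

1.39 M

n(KOH) = 0.1795 x 0.03021 = 0.005423 mol.
n(H2SO4) in the aliquot = 0.005423 x 1/2 = 0.002711 mol.
[diluted H2SO4] = 0.002711 / 0.01218 = 0.2226 M.
Dilution factor = 100.0/15.98 = 6.258, so [stock] = 0.2226 x 6.258 = 1.39 M.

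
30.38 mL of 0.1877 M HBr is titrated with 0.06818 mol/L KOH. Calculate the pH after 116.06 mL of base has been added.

12.18

n(acid) = 0.1877 x 0.03038 = 0.005702 mol; n(KOH) added = 0.06818 x 0.1161 = 0.007913 mol.
Base is in excess by 0.007913 - 0.005702 = 0.002211 mol in a total volume of 0.1464 L.
[OH^-] = 0.002211/0.1464 = 0.01510 M, so pOH = 1.82 and pH = 14.00 - 1.82 = 12.18.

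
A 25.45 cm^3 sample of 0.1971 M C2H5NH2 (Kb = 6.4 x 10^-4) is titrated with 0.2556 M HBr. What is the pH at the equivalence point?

5.88

n(C2H5NH2) = 0.1971 x 0.02545 = 0.005016 mol; V(HBr) at equivalence = 0.005016/0.2556 = 0.01963 L.
At equivalence the base is fully converted to C2H5NH3+; total volume = 0.04508 L, so [C2H5NH3+] = 0.005016/0.04508 = 0.1113 M.
Ka(C2H5NH3+) = Kw/Kb = 1.0e-14 / 6.4 x 10^-4 = 1.56e-11.
[H^+] = sqrt(Ka x [C2H5NH3+]) = sqrt(1.56e-11 x 0.1113) = 1.32e-6 M.
pH = -log(1.32e-6) = 5.88.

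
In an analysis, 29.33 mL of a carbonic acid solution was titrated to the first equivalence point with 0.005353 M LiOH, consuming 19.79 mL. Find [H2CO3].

0.00361 M

n(LiOH) = 0.005353 x 0.01979 = 0.0001059 mol.
At the first equivalence point, 1 mol OH^- react per mol H2CO3, so n(H2CO3) = 0.0001059 / 1 = 0.0001059 mol.
[H2CO3] = 0.0001059 / 0.02933 L = 0.00361 M.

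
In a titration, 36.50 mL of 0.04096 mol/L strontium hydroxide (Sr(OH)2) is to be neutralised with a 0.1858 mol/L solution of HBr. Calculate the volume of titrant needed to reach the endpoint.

n(Sr(OH)2) = 0.04096 mol/L x 0.03650 L = 0.001495 mol.
The neutralisation is 1 Sr(OH)2 : 2 HBr, so n(HBr) = 0.001495 x 2/1 = 0.002990 mol.
V(HBr) = 0.002990 / 0.1858 = 0.01609 L = 16.1 mL.

16.1 mL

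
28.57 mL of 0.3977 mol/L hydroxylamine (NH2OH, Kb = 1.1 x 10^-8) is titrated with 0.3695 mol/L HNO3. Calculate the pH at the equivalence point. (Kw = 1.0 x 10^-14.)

3.38

n(NH2OH) = 0.3977 x 0.02857 = 0.01136 mol; V(HNO3) at equivalence = 0.01136/0.3695 = 0.03075 L.
At equivalence the base is fully converted to NH3OH+; total volume = 0.05932 L, so [NH3OH+] = 0.01136/0.05932 = 0.1915 M.
Ka(NH3OH+) = Kw/Kb = 1.0e-14 / 1.1 x 10^-8 = 9.09e-7.
[H^+] = sqrt(Ka x [NH3OH+]) = sqrt(9.09e-7 x 0.1915) = 0.000417 M.
pH = -log(0.000417) = 3.38.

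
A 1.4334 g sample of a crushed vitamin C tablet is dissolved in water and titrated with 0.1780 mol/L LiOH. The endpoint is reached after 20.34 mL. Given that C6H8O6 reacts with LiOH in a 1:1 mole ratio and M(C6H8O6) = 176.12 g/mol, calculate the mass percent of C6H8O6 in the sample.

44.5%

n(LiOH) = 0.1780 x 0.02034 = 0.003621 mol.
n(C6H8O6) = 0.003621 / 1 = 0.003621 mol.
mass of C6H8O6 = 0.003621 x 176.12 = 0.6376 g.
% purity = 0.6376 / 1.4334 x 100 = 44.5%.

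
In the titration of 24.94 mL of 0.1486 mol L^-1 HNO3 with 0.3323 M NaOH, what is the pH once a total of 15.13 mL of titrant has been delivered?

12.52

n(acid) = 0.1486 x 0.02494 = 0.003706 mol; n(NaOH) added = 0.3323 x 0.01513 = 0.005028 mol.
Base is in excess by 0.005028 - 0.003706 = 0.001322 mol in a total volume of 0.04007 L.
[OH^-] = 0.001322/0.04007 = 0.03298 M, so pOH = 1.48 and pH = 14.00 - 1.48 = 12.52.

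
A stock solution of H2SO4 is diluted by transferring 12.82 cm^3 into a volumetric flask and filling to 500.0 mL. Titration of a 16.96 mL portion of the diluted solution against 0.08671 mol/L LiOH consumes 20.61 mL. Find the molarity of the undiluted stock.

2.05 M

n(LiOH) = 0.08671 x 0.02061 = 0.001787 mol.
n(H2SO4) in the aliquot = 0.001787 x 1/2 = 0.0008935 mol.
[diluted H2SO4] = 0.0008935 / 0.01696 = 0.05269 M.
Dilution factor = 500.0/12.82 = 39.00, so [stock] = 0.05269 x 39.00 = 2.05 M.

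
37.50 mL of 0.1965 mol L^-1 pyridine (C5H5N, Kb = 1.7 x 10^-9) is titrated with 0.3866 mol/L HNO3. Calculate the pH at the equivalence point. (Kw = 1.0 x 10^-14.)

n(C5H5N) = 0.1965 x 0.03750 = 0.007369 mol; V(HNO3) at equivalence = 0.007369/0.3866 = 0.01906 L.
At equivalence the base is fully converted to C5H5NH+; total volume = 0.05656 L, so [C5H5NH+] = 0.007369/0.05656 = 0.1303 M.
Ka(C5H5NH+) = Kw/Kb = 1.0e-14 / 1.7 x 10^-9 = 5.88e-6.
[H^+] = sqrt(Ka x [C5H5NH+]) = sqrt(5.88e-6 x 0.1303) = 0.000875 M.
pH = -log(0.000875) = 3.06.

3.06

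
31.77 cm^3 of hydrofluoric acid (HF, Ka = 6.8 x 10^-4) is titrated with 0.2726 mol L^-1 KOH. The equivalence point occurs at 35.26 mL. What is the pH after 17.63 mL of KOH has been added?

17.63 mL is exactly half the equivalence volume (35.26/2), i.e. the half-equivalence point.
There, n(HA) = n(A^-), so pH = pKa = -log(6.8 x 10^-4) = 3.17.

3.17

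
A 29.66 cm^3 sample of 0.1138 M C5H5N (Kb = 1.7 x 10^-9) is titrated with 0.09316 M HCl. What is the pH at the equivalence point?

3.26

n(C5H5N) = 0.1138 x 0.02966 = 0.003375 mol; V(HCl) at equivalence = 0.003375/0.09316 = 0.03623 L.
At equivalence the base is fully converted to C5H5NH+; total volume = 0.06589 L, so [C5H5NH+] = 0.003375/0.06589 = 0.05123 M.
Ka(C5H5NH+) = Kw/Kb = 1.0e-14 / 1.7 x 10^-9 = 5.88e-6.
[H^+] = sqrt(Ka x [C5H5NH+]) = sqrt(5.88e-6 x 0.05123) = 0.000549 M.
pH = -log(0.000549) = 3.26.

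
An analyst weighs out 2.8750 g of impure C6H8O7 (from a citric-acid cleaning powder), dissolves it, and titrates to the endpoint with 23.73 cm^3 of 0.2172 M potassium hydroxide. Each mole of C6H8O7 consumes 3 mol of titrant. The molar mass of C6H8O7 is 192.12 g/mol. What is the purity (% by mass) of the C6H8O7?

n(KOH) = 0.2172 x 0.02373 = 0.005154 mol.
n(C6H8O7) = 0.005154 / 3 = 0.001718 mol.
mass of C6H8O7 = 0.001718 x 192.12 = 0.3301 g.
% purity = 0.3301 / 2.8750 x 100 = 11.5%.

11.5%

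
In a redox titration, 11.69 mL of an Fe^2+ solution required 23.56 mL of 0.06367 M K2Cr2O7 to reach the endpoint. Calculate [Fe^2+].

0.770 M

n(K2Cr2O7) = 0.06367 x 0.02356 = 0.001500 mol.
From the balanced equation, 1 mol K2Cr2O7 reacts with 6 mol Fe^2+, so n(Fe^2+) = 0.001500 x 6/1 = 0.009000 mol.
[Fe^2+] = 0.009000 / 0.01169 L = 0.770 M.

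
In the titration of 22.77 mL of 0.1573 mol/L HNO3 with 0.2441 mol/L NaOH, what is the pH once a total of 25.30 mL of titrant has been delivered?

12.73

n(acid) = 0.1573 x 0.02277 = 0.003582 mol; n(NaOH) added = 0.2441 x 0.02530 = 0.006176 mol.
Base is in excess by 0.006176 - 0.003582 = 0.002594 mol in a total volume of 0.04807 L.
[OH^-] = 0.002594/0.04807 = 0.05396 M, so pOH = 1.27 and pH = 14.00 - 1.27 = 12.73.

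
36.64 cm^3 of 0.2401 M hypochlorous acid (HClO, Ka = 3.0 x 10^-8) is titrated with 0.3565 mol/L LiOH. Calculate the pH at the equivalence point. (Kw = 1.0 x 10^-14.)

n(HClO) = 0.2401 x 0.03664 = 0.008797 mol; V(LiOH) at equivalence = 0.008797/0.3565 = 0.02468 L.
At equivalence all the acid is converted to ClO-; total volume = 0.03664 + 0.02468 = 0.06132 L, so [ClO-] = 0.008797/0.06132 = 0.1435 M.
Kb = Kw/Ka = 1.0e-14 / 3.0 x 10^-8 = 3.33e-7.
[OH^-] = sqrt(Kb x [ClO-]) = sqrt(3.33e-7 x 0.1435) = 0.000219 M.
pOH = 3.66, so pH = 14.00 - 3.66 = 10.34.

10.34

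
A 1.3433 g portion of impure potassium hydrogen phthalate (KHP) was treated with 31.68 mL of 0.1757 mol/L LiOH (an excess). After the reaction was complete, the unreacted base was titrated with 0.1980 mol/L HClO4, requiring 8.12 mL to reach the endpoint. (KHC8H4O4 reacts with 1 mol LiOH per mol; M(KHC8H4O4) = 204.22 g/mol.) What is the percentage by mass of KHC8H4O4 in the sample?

60.2%

Total n(LiOH) added = 0.1757 x 0.03168 = 0.005566 mol.
n(HClO4) used = 0.1980 x 0.008120 = 0.001608 mol, which equals the excess n(LiOH).
So n(LiOH) consumed by the sample = 0.005566 - 0.001608 = 0.003958 mol.
n(KHC8H4O4) = 0.003958 / 1 = 0.003958 mol.
mass KHC8H4O4 = 0.003958 x 204.22 = 0.8084 g, so %KHC8H4O4 = 0.8084/1.3433 x 100 = 60.2%.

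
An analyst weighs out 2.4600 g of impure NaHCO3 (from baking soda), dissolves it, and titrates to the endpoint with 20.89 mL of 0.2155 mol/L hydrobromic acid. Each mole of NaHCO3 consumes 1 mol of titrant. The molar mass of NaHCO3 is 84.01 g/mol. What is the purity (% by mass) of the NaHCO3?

n(HBr) = 0.2155 x 0.02089 = 0.004502 mol.
n(NaHCO3) = 0.004502 / 1 = 0.004502 mol.
mass of NaHCO3 = 0.004502 x 84.01 = 0.3782 g.
% purity = 0.3782 / 2.4600 x 100 = 15.4%.

15.4%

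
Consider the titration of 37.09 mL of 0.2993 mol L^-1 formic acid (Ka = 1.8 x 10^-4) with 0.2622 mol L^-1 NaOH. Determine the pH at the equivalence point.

n(HCOOH) = 0.2993 x 0.03709 = 0.01110 mol; V(NaOH) at equivalence = 0.01110/0.2622 = 0.04234 L.
At equivalence all the acid is converted to HCOO-; total volume = 0.03709 + 0.04234 = 0.07943 L, so [HCOO-] = 0.01110/0.07943 = 0.1398 M.
Kb = Kw/Ka = 1.0e-14 / 1.8 x 10^-4 = 5.56e-11.
[OH^-] = sqrt(Kb x [HCOO-]) = sqrt(5.56e-11 x 0.1398) = 2.79e-6 M.
pOH = 5.55, so pH = 14.00 - 5.55 = 8.45.

8.45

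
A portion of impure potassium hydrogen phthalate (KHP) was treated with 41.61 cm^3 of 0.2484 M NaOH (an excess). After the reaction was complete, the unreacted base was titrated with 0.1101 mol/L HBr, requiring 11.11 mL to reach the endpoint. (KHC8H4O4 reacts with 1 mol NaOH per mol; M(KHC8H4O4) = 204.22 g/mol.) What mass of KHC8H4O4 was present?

1.86 g

Total n(NaOH) added = 0.2484 x 0.04161 = 0.01034 mol.
n(HBr) used = 0.1101 x 0.01111 = 0.001223 mol, which equals the excess n(NaOH).
So n(NaOH) consumed by the sample = 0.01034 - 0.001223 = 0.009113 mol.
n(KHC8H4O4) = 0.009113 / 1 = 0.009113 mol.
mass = 0.009113 mol x 204.22 g/mol = 1.86 g.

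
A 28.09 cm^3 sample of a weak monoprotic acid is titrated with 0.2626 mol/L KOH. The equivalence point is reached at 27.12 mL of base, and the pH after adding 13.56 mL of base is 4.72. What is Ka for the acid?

13.56 mL is half of the equivalence volume, so this is the half-equivalence point where [HA] = [A^-].
At half-equivalence pH = pKa, so pKa = 4.72.
Ka = 10^(-4.72) = 1.9 x 10^-5.

1.9 x 10^-5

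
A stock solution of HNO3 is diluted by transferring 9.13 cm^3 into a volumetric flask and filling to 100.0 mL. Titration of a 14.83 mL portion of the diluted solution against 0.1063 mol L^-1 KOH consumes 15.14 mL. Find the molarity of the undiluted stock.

1.19 M

n(KOH) = 0.1063 x 0.01514 = 0.001609 mol.
n(HNO3) in the aliquot = 0.001609 mol.
[diluted HNO3] = 0.001609 / 0.01483 = 0.1085 M.
Dilution factor = 100.0/9.130 = 10.95, so [stock] = 0.1085 x 10.95 = 1.19 M.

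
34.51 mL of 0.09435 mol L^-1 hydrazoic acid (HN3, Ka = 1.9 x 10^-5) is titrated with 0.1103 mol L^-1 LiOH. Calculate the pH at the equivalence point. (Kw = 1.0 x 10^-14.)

8.71

n(HN3) = 0.09435 x 0.03451 = 0.003256 mol; V(LiOH) at equivalence = 0.003256/0.1103 = 0.02952 L.
At equivalence all the acid is converted to N3-; total volume = 0.03451 + 0.02952 = 0.06403 L, so [N3-] = 0.003256/0.06403 = 0.05085 M.
Kb = Kw/Ka = 1.0e-14 / 1.9 x 10^-5 = 5.26e-10.
[OH^-] = sqrt(Kb x [N3-]) = sqrt(5.26e-10 x 0.05085) = 5.17e-6 M.
pOH = 5.29, so pH = 14.00 - 5.29 = 8.71.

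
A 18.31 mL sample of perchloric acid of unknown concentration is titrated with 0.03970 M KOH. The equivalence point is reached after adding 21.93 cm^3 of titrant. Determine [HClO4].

0.0475 M

n(KOH) delivered = 0.03970 x 0.02193 = 0.0008706 mol.
For a 1:1 reaction, n(HClO4) = 0.0008706 mol.
[HClO4] = 0.0008706 mol / 0.01831 L = 0.0475 M.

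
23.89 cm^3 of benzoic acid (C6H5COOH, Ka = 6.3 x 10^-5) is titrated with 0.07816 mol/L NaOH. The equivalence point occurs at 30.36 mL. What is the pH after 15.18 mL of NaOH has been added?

15.18 mL is exactly half the equivalence volume (30.36/2), i.e. the half-equivalence point.
There, n(HA) = n(A^-), so pH = pKa = -log(6.3 x 10^-5) = 4.20.

4.20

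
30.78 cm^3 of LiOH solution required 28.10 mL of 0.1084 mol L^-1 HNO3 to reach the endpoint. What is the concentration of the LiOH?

0.0990 M

n(HNO3) delivered = 0.1084 x 0.02810 = 0.003046 mol.
For a 1:1 reaction, n(LiOH) = 0.003046 mol.
[LiOH] = 0.003046 mol / 0.03078 L = 0.0990 M.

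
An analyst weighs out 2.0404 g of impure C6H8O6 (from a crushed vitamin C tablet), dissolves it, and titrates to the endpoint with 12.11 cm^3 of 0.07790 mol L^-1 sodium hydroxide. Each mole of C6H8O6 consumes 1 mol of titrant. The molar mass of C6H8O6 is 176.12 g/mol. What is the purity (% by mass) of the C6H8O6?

8.14%

n(NaOH) = 0.07790 x 0.01211 = 0.0009434 mol.
n(C6H8O6) = 0.0009434 / 1 = 0.0009434 mol.
mass of C6H8O6 = 0.0009434 x 176.12 = 0.1661 g.
% purity = 0.1661 / 2.0404 x 100 = 8.14%.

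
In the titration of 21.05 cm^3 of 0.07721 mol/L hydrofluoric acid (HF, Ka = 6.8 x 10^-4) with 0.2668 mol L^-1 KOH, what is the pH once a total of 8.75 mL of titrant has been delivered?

12.38

n(acid) = 0.07721 x 0.02105 = 0.001625 mol; n(KOH) added = 0.2668 x 0.008750 = 0.002334 mol.
Base is in excess by 0.002334 - 0.001625 = 0.0007092 mol in a total volume of 0.02980 L.
[OH^-] = 0.0007092/0.02980 = 0.02380 M, so pOH = 1.62 and pH = 14.00 - 1.62 = 12.38.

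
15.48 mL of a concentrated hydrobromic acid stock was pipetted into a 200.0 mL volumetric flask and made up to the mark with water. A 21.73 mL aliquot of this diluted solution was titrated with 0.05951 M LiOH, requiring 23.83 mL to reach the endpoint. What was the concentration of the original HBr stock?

n(LiOH) = 0.05951 x 0.02383 = 0.001418 mol.
n(HBr) in the aliquot = 0.001418 mol.
[diluted HBr] = 0.001418 / 0.02173 = 0.06526 M.
Dilution factor = 200.0/15.48 = 12.92, so [stock] = 0.06526 x 12.92 = 0.843 M.

0.843 M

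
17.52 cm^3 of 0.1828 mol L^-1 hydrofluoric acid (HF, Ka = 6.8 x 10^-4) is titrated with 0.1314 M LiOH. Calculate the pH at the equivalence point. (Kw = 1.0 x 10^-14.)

8.03

n(HF) = 0.1828 x 0.01752 = 0.003203 mol; V(LiOH) at equivalence = 0.003203/0.1314 = 0.02437 L.
At equivalence all the acid is converted to F-; total volume = 0.01752 + 0.02437 = 0.04189 L, so [F-] = 0.003203/0.04189 = 0.07645 M.
Kb = Kw/Ka = 1.0e-14 / 6.8 x 10^-4 = 1.47e-11.
[OH^-] = sqrt(Kb x [F-]) = sqrt(1.47e-11 x 0.07645) = 1.06e-6 M.
pOH = 5.97, so pH = 14.00 - 5.97 = 8.03.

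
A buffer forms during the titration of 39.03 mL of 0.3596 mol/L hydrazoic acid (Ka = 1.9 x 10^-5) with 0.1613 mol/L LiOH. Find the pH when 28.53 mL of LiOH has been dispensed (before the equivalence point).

Initial n(HN3) = 0.3596 x 0.03903 = 0.01404 mol.
n(LiOH) added = 0.1613 x 0.02853 = 0.004602 mol, converting that many moles of HN3 to N3-.
Remaining n(HN3) = 0.009433 mol; n(N3-) = 0.004602 mol.
By Henderson-Hasselbalch, pH = pKa + log([A^-]/[HA]) = 4.72 + log(0.004602/0.009433) = 4.72 + (-0.31) = 4.41.

4.41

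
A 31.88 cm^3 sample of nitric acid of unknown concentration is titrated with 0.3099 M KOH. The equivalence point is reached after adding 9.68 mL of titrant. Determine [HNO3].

0.0941 M

n(KOH) delivered = 0.3099 x 0.009680 = 0.003000 mol.
For a 1:1 reaction, n(HNO3) = 0.003000 mol.
[HNO3] = 0.003000 mol / 0.03188 L = 0.0941 M.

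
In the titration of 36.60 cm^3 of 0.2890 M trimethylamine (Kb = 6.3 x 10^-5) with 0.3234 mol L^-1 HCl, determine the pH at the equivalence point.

n((CH3)3N) = 0.2890 x 0.03660 = 0.01058 mol; V(HCl) at equivalence = 0.01058/0.3234 = 0.03271 L.
At equivalence the base is fully converted to (CH3)3NH+; total volume = 0.06931 L, so [(CH3)3NH+] = 0.01058/0.06931 = 0.1526 M.
Ka((CH3)3NH+) = Kw/Kb = 1.0e-14 / 6.3 x 10^-5 = 1.59e-10.
[H^+] = sqrt(Ka x [(CH3)3NH+]) = sqrt(1.59e-10 x 0.1526) = 4.92e-6 M.
pH = -log(4.92e-6) = 5.31.

5.31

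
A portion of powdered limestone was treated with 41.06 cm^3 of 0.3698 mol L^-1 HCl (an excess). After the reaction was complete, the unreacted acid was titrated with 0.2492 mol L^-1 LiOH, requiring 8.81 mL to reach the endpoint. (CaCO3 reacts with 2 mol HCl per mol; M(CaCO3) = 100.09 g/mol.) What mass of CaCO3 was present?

Total n(HCl) added = 0.3698 x 0.04106 = 0.01518 mol.
n(LiOH) used = 0.2492 x 0.008810 = 0.002195 mol, which equals the excess n(HCl).
So n(HCl) consumed by the sample = 0.01518 - 0.002195 = 0.01299 mol.
n(CaCO3) = 0.01299 / 2 = 0.006494 mol.
mass = 0.006494 mol x 100.09 g/mol = 0.650 g.

0.650 g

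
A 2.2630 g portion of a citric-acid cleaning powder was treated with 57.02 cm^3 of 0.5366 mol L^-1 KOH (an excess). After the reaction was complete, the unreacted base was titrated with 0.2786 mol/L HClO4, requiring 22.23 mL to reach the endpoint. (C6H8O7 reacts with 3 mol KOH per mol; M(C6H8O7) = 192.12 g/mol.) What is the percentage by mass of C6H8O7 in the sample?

69.1%

Total n(KOH) added = 0.5366 x 0.05702 = 0.03060 mol.
n(HClO4) used = 0.2786 x 0.02223 = 0.006193 mol, which equals the excess n(KOH).
So n(KOH) consumed by the sample = 0.03060 - 0.006193 = 0.02440 mol.
n(C6H8O7) = 0.02440 / 3 = 0.008135 mol.
mass C6H8O7 = 0.008135 x 192.12 = 1.563 g, so %C6H8O7 = 1.563/2.2630 x 100 = 69.1%.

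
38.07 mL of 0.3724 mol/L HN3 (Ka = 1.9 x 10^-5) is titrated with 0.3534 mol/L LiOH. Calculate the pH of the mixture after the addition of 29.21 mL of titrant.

Initial n(HN3) = 0.3724 x 0.03807 = 0.01418 mol.
n(LiOH) added = 0.3534 x 0.02921 = 0.01032 mol, converting that many moles of HN3 to N3-.
Remaining n(HN3) = 0.003854 mol; n(N3-) = 0.01032 mol.
By Henderson-Hasselbalch, pH = pKa + log([A^-]/[HA]) = 4.72 + log(0.01032/0.003854) = 4.72 + (+0.43) = 5.15.

5.15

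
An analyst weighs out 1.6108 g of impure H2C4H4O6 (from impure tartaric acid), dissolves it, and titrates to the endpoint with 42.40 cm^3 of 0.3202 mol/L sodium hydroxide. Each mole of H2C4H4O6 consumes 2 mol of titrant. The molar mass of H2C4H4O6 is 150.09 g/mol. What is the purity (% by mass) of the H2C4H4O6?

63.3%

n(NaOH) = 0.3202 x 0.04240 = 0.01358 mol.
n(H2C4H4O6) = 0.01358 / 2 = 0.006788 mol.
mass of H2C4H4O6 = 0.006788 x 150.09 = 1.019 g.
% purity = 1.019 / 1.6108 x 100 = 63.3%.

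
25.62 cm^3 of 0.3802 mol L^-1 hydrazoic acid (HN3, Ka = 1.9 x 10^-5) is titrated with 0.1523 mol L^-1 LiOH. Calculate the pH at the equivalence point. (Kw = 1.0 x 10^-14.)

8.88

n(HN3) = 0.3802 x 0.02562 = 0.009741 mol; V(LiOH) at equivalence = 0.009741/0.1523 = 0.06396 L.
At equivalence all the acid is converted to N3-; total volume = 0.02562 + 0.06396 = 0.08958 L, so [N3-] = 0.009741/0.08958 = 0.1087 M.
Kb = Kw/Ka = 1.0e-14 / 1.9 x 10^-5 = 5.26e-10.
[OH^-] = sqrt(Kb x [N3-]) = sqrt(5.26e-10 x 0.1087) = 7.57e-6 M.
pOH = 5.12, so pH = 14.00 - 5.12 = 8.88.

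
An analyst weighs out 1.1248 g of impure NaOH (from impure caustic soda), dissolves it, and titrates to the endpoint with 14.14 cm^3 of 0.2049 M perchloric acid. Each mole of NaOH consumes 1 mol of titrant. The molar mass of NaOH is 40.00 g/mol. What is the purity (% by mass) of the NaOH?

n(HClO4) = 0.2049 x 0.01414 = 0.002897 mol.
n(NaOH) = 0.002897 / 1 = 0.002897 mol.
mass of NaOH = 0.002897 x 40.00 = 0.1159 g.
% purity = 0.1159 / 1.1248 x 100 = 10.3%.

10.3%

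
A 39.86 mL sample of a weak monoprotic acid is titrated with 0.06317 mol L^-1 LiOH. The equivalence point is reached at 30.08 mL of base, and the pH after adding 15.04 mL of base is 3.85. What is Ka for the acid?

15.04 mL is half of the equivalence volume, so this is the half-equivalence point where [HA] = [A^-].
At half-equivalence pH = pKa, so pKa = 3.85.
Ka = 10^(-3.85) = 1.4 x 10^-4.

1.4 x 10^-4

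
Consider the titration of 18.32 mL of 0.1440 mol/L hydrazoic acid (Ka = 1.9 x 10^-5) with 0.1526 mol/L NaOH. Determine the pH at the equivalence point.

8.80

n(HN3) = 0.1440 x 0.01832 = 0.002638 mol; V(NaOH) at equivalence = 0.002638/0.1526 = 0.01729 L.
At equivalence all the acid is converted to N3-; total volume = 0.01832 + 0.01729 = 0.03561 L, so [N3-] = 0.002638/0.03561 = 0.07409 M.
Kb = Kw/Ka = 1.0e-14 / 1.9 x 10^-5 = 5.26e-10.
[OH^-] = sqrt(Kb x [N3-]) = sqrt(5.26e-10 x 0.07409) = 6.24e-6 M.
pOH = 5.20, so pH = 14.00 - 5.20 = 8.80.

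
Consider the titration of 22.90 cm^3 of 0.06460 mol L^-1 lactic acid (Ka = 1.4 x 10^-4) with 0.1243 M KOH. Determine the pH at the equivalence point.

n(HC3H5O3) = 0.06460 x 0.02290 = 0.001479 mol; V(KOH) at equivalence = 0.001479/0.1243 = 0.01190 L.
At equivalence all the acid is converted to C3H5O3-; total volume = 0.02290 + 0.01190 = 0.03480 L, so [C3H5O3-] = 0.001479/0.03480 = 0.04251 M.
Kb = Kw/Ka = 1.0e-14 / 1.4 x 10^-4 = 7.14e-11.
[OH^-] = sqrt(Kb x [C3H5O3-]) = sqrt(7.14e-11 x 0.04251) = 1.74e-6 M.
pOH = 5.76, so pH = 14.00 - 5.76 = 8.24.

8.24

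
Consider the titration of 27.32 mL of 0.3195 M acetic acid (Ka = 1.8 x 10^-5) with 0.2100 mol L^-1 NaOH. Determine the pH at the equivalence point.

8.92

n(CH3COOH) = 0.3195 x 0.02732 = 0.008729 mol; V(NaOH) at equivalence = 0.008729/0.2100 = 0.04157 L.
At equivalence all the acid is converted to CH3COO-; total volume = 0.02732 + 0.04157 = 0.06889 L, so [CH3COO-] = 0.008729/0.06889 = 0.1267 M.
Kb = Kw/Ka = 1.0e-14 / 1.8 x 10^-5 = 5.56e-10.
[OH^-] = sqrt(Kb x [CH3COO-]) = sqrt(5.56e-10 x 0.1267) = 8.39e-6 M.
pOH = 5.08, so pH = 14.00 - 5.08 = 8.92.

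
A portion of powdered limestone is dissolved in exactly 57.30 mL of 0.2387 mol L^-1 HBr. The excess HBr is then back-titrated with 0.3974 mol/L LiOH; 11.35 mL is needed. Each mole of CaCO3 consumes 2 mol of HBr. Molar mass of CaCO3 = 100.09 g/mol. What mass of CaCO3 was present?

0.459 g

Total n(HBr) added = 0.2387 x 0.05730 = 0.01368 mol.
n(LiOH) used = 0.3974 x 0.01135 = 0.004510 mol, which equals the excess n(HBr).
So n(HBr) consumed by the sample = 0.01368 - 0.004510 = 0.009167 mol.
n(CaCO3) = 0.009167 / 2 = 0.004584 mol.
mass = 0.004584 mol x 100.09 g/mol = 0.459 g.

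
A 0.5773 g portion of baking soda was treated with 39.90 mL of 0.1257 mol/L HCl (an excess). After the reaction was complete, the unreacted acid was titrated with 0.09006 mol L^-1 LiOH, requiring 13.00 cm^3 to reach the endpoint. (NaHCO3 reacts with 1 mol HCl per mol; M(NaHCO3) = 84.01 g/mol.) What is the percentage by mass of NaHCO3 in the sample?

Total n(HCl) added = 0.1257 x 0.03990 = 0.005015 mol.
n(LiOH) used = 0.09006 x 0.01300 = 0.001171 mol, which equals the excess n(HCl).
So n(HCl) consumed by the sample = 0.005015 - 0.001171 = 0.003845 mol.
n(NaHCO3) = 0.003845 / 1 = 0.003845 mol.
mass NaHCO3 = 0.003845 x 84.01 = 0.3230 g, so %NaHCO3 = 0.3230/0.5773 x 100 = 55.9%.

55.9%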